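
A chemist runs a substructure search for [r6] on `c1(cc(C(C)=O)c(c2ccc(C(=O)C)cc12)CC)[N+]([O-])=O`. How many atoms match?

The query [r6] means: r6 matches atoms in a six-membered ring.
Check the 21 heavy atoms by environment: 10× c (aromatic, in 6-ring) → match; 6× C (acyclic) → no; 3× O (acyclic) → no; 1× N (charge +1, acyclic) → no; 1× O (charge -1, acyclic) → no.
That gives 10 matching atoms.

10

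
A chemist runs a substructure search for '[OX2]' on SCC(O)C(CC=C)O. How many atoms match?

The query [OX2] means: aliphatic oxygen with two total connections — ether, hydroxyl, or ester single-bond O.
Check the 9 heavy atoms by environment: 4× C (X4) → no; 1× S (X2) → no; 2× O (X2) → match; 2× C (X3) → no.
That gives 2 matching atoms.

2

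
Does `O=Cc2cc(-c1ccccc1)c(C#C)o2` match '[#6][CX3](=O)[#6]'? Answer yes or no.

The pattern [#6][CX3](=O)[#6] describes a carbonyl carbon (no H) flanked by two carbons — a ketone.
The closest candidate here is an aldehyde (-CHO), but the carbonyl carbon has H1, so it is not flanked by two carbons. No other fragment satisfies the full query, so there is no match.

No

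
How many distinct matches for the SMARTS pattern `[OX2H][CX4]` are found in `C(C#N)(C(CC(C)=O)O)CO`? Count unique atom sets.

[OX2H][CX4] is the SMARTS for an aliphatic alcohol: a hydroxyl oxygen bound to an sp3 (X4) carbon.
The molecule carries 2 separate instances of a hydroxyl group (-OH) meeting every constraint; each maps to a distinct set of atoms, giving 2 matches.

2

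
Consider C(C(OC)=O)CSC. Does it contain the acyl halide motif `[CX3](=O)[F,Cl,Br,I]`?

No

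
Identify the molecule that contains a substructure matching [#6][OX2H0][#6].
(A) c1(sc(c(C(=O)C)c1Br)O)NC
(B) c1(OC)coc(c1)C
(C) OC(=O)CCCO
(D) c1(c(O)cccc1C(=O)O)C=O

B

[#6][OX2H0][#6] describes an aliphatic oxygen bridging two carbons with no H on the oxygen (an ether).
(A) has a hydroxyl group (-OH) but the oxygen has H1, not H0 bridging two carbons.
(B) contains a methoxy ether (-OCH3), which satisfies every atom and bond constraint.
(C) has a carboxylic acid group (-C(=O)OH) but the -OH oxygen has H1; the =O is OX1, not OX2.
(D) has a hydroxyl group (-OH) but the oxygen has H1, not H0 bridging two carbons.
So the answer is (B).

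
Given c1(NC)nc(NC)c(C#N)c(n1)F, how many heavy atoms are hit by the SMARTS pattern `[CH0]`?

1

The query [CH0] means: aliphatic carbon with no attached hydrogen.
Check the 13 heavy atoms by environment: 2× n (aromatic, H0) → no; 4× c (aromatic, H0) → no; 2× N (H1) → no; 2× C (H3) → no; 1× C (H0) → match; 1× N (H0) → no; 1× F (H0) → no.
That gives 1 matching atom.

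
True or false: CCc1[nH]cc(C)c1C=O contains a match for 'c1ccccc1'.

False

The pattern c1ccccc1 describes six aromatic carbons in a ring — a benzene ring.
The closest candidate here is a methyl group (-CH3), but no six-membered all-carbon aromatic ring is present. No other fragment satisfies the full query, so there is no match.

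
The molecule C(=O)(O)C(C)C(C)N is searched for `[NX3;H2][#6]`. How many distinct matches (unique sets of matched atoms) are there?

1

[NX3;H2][#6] is the SMARTS for a primary amine: a trivalent nitrogen with two H attached to carbon.
Exactly one fragment in the molecule meets all constraints, giving 1 match.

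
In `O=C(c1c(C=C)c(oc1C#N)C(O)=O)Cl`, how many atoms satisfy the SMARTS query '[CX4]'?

0

The query [CX4] means: C with X4: aliphatic carbon with exactly 4 total connections (bonds + H).
Check the 15 heavy atoms by environment: 1× o (aromatic, X2) → no; 4× c (aromatic, X3) → no; 4× C (X3) → no; 2× O (X1) → no; 1× O (X2) → no; 1× C (X2) → no; 1× N (X1) → no; 1× Cl (X1) → no.
No environment satisfies the query, so 0 matching atoms.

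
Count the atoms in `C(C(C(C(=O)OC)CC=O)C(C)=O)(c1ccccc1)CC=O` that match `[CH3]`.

2

The query [CH3] means: aliphatic carbon with exactly three hydrogens.
Check the 22 heavy atoms by environment: 2× C (H2) → no; 5× C (H1) → no; 2× C (H0) → no; 5× O (H0) → no; 2× C (H3) → match; 1× c (aromatic, H0) → no; 5× c (aromatic, H1) → no.
That gives 2 matching atoms.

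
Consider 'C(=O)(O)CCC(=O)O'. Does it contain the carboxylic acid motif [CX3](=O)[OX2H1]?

The pattern [CX3](=O)[OX2H1] describes an sp2 carbon double-bonded to O and single-bonded to an -OH oxygen — a carboxylic acid.
The molecule carries a carboxylic acid group (-C(=O)OH), whose atoms satisfy every constraint of the query, so the pattern matches.

Yes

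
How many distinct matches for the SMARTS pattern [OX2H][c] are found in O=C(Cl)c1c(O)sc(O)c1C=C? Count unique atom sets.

2

[OX2H][c] is the SMARTS for a phenol: a hydroxyl oxygen attached to an aromatic carbon.
The molecule carries 2 separate instances of a hydroxyl group (-OH) meeting every constraint; each maps to a distinct set of atoms, giving 2 matches.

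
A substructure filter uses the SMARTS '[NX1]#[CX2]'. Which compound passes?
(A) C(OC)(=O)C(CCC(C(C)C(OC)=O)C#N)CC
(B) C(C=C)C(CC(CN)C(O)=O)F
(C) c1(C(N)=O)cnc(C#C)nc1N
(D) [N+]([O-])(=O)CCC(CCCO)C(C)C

A

[NX1]#[CX2] describes a nitrogen triple-bonded to a two-connected carbon (a nitrile).
(A) contains a nitrile (-C#N), which satisfies every atom and bond constraint.
(B) has a primary amino group (-NH2) but the nitrogen is NX3 (three connections), not NX1 triple-bonded.
(C) has a primary amide (-C(=O)NH2) but the nitrogen is NX3, not NX1.
(D) has a nitro group (-[N+](=O)[O-]) but there is no C#N triple bond.
So the answer is (A).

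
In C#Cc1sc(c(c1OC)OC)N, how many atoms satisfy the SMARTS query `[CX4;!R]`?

The query [CX4;!R] means: aliphatic carbon with four total connections, not in a ring.
Check the 12 heavy atoms by environment: 1× s (aromatic, X2, in 5-ring) → no; 4× c (aromatic, X3, in 5-ring) → no; 2× C (X2, acyclic) → no; 2× O (X2, acyclic) → no; 2× C (X4, acyclic) → match; 1× N (X3, acyclic) → no.
That gives 2 matching atoms.

2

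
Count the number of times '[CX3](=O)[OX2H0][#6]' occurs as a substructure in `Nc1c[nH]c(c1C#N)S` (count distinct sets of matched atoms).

0

[CX3](=O)[OX2H0][#6] is the SMARTS for an ester: a carbonyl carbon bonded to an oxygen that is itself bonded to carbon (no H on that O).
No fragment in the molecule satisfies every constraint, giving 0 matches.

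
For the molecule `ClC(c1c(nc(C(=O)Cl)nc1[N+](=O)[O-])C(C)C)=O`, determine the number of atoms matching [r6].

6

The query [r6] means: r6 matches atoms in a six-membered ring.
Check the 18 heavy atoms by environment: 2× n (aromatic, in 6-ring) → match; 4× c (aromatic, in 6-ring) → match; 5× C (acyclic) → no; 3× O (acyclic) → no; 2× Cl (acyclic) → no; 1× N (charge +1, acyclic) → no; 1× O (charge -1, acyclic) → no.
Summing the matching environments: 2 + 4 = 6 matching atoms.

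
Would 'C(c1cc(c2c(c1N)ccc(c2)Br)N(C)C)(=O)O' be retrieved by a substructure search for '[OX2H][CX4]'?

The pattern [OX2H][CX4] describes a hydroxyl oxygen bound to an sp3 (X4) carbon — an aliphatic alcohol.
The closest candidate here is a carboxylic acid group (-C(=O)OH), but the -OH is on a CX3 carbonyl carbon, not a CX4 carbon. No other fragment satisfies the full query, so there is no match.

No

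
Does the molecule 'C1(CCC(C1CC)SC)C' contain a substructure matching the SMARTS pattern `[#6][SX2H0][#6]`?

Yes

The pattern [#6][SX2H0][#6] describes an aliphatic sulfur bridging two carbons with no H on the sulfur — a thioether.
The molecule carries a methylthio ether (-SCH3), whose atoms satisfy every constraint of the query, so the pattern matches.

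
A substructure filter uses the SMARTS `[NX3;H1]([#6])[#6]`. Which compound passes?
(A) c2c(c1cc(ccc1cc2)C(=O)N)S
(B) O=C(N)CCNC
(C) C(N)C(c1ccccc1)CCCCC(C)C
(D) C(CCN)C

[NX3;H1]([#6])[#6] describes a trivalent nitrogen with one H, bonded to two carbons (a secondary amine).
(A) has a primary amide (-C(=O)NH2) but the -C(=O)NH2 nitrogen has H2, not H1.
(B) contains an N-methylamino group (-NHCH3), which satisfies every atom and bond constraint.
(C) has a primary amino group (-NH2) but the nitrogen has H2 and only one carbon neighbour.
(D) has a primary amino group (-NH2) but the nitrogen has H2 and only one carbon neighbour.
So the answer is (B).

B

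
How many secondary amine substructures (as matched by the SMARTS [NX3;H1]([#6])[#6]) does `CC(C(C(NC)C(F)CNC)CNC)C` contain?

[NX3;H1]([#6])[#6] is the SMARTS for a secondary amine: a trivalent nitrogen with one H, bonded to two carbons.
The molecule carries 3 separate instances of an N-methylamino group (-NHCH3) meeting every constraint; each maps to a distinct set of atoms, giving 3 matches.

3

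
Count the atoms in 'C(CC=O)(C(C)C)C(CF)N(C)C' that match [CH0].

0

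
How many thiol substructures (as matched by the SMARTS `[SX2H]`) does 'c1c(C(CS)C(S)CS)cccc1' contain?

3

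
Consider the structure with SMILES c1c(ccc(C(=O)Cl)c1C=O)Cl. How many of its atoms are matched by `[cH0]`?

The query [cH0] means: aromatic carbon with no attached hydrogen (substituted or ring-fusion).
Check the 12 heavy atoms by environment: 3× c (aromatic, H1) → no; 3× c (aromatic, H0) → match; 1× C (H1) → no; 2× O (H0) → no; 1× C (H0) → no; 2× Cl (H0) → no.
That gives 3 matching atoms.

3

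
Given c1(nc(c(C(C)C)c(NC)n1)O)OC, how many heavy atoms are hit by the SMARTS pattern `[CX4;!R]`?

5

The query [CX4;!R] means: aliphatic carbon with four total connections, not in a ring.
Check the 14 heavy atoms by environment: 2× n (aromatic, X2, in 6-ring) → no; 4× c (aromatic, X3, in 6-ring) → no; 1× N (X3, acyclic) → no; 5× C (X4, acyclic) → match; 2× O (X2, acyclic) → no.
That gives 5 matching atoms.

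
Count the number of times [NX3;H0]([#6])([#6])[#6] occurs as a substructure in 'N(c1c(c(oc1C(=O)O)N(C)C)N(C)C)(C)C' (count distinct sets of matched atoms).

[NX3;H0]([#6])([#6])[#6] is the SMARTS for a tertiary amine: a trivalent nitrogen with no H, bonded to three carbons.
The molecule carries 3 separate instances of a dimethylamino group (-N(CH3)2) meeting every constraint; each maps to a distinct set of atoms, giving 3 matches.

3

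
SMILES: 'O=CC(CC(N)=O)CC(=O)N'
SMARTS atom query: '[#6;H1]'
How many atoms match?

The query [#6;H1] means: any carbon bearing exactly one hydrogen.
Check the 11 heavy atoms by environment: 2× C (H2) → no; 2× C (H1) → match; 3× O (H0) → no; 2× C (H0) → no; 2× N (H2) → no.
That gives 2 matching atoms.

2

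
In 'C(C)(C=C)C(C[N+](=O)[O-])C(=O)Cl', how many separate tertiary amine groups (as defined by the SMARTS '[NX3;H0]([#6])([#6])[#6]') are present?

0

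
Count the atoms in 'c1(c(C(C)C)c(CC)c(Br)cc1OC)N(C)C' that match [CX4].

The query [CX4] means: C with X4: aliphatic carbon with exactly 4 total connections (bonds + H).
Check the 17 heavy atoms by environment: 6× c (aromatic, X3) → no; 1× O (X2) → no; 8× C (X4) → match; 1× N (X3) → no; 1× Br (X1) → no.
That gives 8 matching atoms.

8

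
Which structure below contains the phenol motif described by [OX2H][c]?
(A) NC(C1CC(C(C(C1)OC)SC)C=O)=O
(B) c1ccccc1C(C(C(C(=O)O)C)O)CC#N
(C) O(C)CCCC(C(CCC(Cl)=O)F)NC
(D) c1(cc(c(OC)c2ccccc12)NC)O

D

[OX2H][c] describes a hydroxyl oxygen attached to an aromatic carbon (a phenol).
(A) has a methoxy ether (-OCH3) but the oxygen has H0, not H1.
(B) has a hydroxyl group (-OH) but the -OH is on an aliphatic carbon, not an aromatic c.
(C) has a methoxy ether (-OCH3) but the oxygen has H0, not H1.
(D) contains a hydroxyl group (-OH), which satisfies every atom and bond constraint.
So the answer is (D).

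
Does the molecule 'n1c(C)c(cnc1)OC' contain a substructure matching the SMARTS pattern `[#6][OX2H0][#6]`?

Yes

The pattern [#6][OX2H0][#6] describes an aliphatic oxygen bridging two carbons with no H on the oxygen — an ether.
The molecule carries a methoxy ether (-OCH3), whose atoms satisfy every constraint of the query, so the pattern matches.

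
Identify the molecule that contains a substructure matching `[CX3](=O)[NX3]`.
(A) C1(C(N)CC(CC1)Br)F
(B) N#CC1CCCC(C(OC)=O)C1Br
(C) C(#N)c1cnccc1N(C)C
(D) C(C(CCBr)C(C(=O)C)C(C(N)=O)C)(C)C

D

[CX3](=O)[NX3] describes a carbonyl carbon bonded to a trivalent nitrogen (an amide).
(A) has a primary amino group (-NH2) but the -NH2 is not attached to a carbonyl carbon.
(B) has a methyl-ester group (-C(=O)OCH3) but the carbonyl is bonded to O, not to an NX3 nitrogen.
(C) has a nitrile (-C#N) but the nitrile N is NX1 (triple-bonded), not NX3.
(D) contains a primary amide (-C(=O)NH2), which satisfies every atom and bond constraint.
So the answer is (D).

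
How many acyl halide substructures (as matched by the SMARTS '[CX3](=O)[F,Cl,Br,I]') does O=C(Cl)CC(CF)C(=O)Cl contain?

2

[CX3](=O)[F,Cl,Br,I] is the SMARTS for an acyl halide: a carbonyl carbon bonded to a halogen.
The molecule carries 2 separate instances of an acyl chloride (-C(=O)Cl) meeting every constraint; each maps to a distinct set of atoms, giving 2 matches.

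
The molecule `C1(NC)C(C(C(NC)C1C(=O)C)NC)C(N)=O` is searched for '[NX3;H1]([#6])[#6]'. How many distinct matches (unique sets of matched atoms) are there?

3

[NX3;H1]([#6])[#6] is the SMARTS for a secondary amine: a trivalent nitrogen with one H, bonded to two carbons.
The molecule carries 3 separate instances of an N-methylamino group (-NHCH3) meeting every constraint; each maps to a distinct set of atoms, giving 3 matches.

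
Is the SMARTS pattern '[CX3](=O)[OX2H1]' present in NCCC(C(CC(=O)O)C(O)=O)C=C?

Yes

The pattern [CX3](=O)[OX2H1] describes an sp2 carbon double-bonded to O and single-bonded to an -OH oxygen — a carboxylic acid.
The molecule carries a carboxylic acid group (-C(=O)OH), whose atoms satisfy every constraint of the query, so the pattern matches.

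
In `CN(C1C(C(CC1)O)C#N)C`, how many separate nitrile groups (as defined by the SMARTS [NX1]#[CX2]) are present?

[NX1]#[CX2] is the SMARTS for a nitrile: a nitrogen triple-bonded to a two-connected carbon.
Exactly one fragment in the molecule meets all constraints, giving 1 match.

1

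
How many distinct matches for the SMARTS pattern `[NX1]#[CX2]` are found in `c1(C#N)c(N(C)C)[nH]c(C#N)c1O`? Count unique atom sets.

2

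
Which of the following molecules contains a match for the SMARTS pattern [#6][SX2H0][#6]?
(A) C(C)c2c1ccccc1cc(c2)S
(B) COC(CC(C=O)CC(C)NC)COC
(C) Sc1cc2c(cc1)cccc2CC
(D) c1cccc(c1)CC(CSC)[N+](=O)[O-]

D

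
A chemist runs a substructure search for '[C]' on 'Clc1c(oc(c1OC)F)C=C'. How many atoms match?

3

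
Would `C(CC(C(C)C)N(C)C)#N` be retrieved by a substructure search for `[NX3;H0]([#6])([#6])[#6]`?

The pattern [NX3;H0]([#6])([#6])[#6] describes a trivalent nitrogen with no H, bonded to three carbons — a tertiary amine.
The molecule carries a dimethylamino group (-N(CH3)2), whose atoms satisfy every constraint of the query, so the pattern matches.

Yes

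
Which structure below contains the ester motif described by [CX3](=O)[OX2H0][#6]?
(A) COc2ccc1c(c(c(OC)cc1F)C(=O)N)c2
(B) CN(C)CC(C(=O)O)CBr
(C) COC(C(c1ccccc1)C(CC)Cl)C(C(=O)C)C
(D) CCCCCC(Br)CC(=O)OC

D

[CX3](=O)[OX2H0][#6] describes a carbonyl carbon bonded to an oxygen that is itself bonded to carbon (no H on that O) (an ester).
(A) has a primary amide (-C(=O)NH2) but the carbonyl is bonded to N, not to an O-C linkage.
(B) has a carboxylic acid group (-C(=O)OH) but the singly-bonded O carries H (OX2H1, not H0).
(C) has a methoxy ether (-OCH3) but the ether oxygen is not adjacent to a C=O carbon.
(D) contains a methyl-ester group (-C(=O)OCH3), which satisfies every atom and bond constraint.
So the answer is (D).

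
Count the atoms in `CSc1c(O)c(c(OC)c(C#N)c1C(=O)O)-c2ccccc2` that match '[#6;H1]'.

The query [#6;H1] means: any carbon bearing exactly one hydrogen.
Check the 22 heavy atoms by environment: 7× c (aromatic, H0) → no; 2× O (H0) → no; 2× C (H3) → no; 2× C (H0) → no; 1× N (H0) → no; 2× O (H1) → no; 5× c (aromatic, H1) → match; 1× S (H0) → no.
That gives 5 matching atoms.

5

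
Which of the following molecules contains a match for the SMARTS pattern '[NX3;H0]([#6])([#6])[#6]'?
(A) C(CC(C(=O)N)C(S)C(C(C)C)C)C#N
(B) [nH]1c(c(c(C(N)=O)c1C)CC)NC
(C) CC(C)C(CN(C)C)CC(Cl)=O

C

[NX3;H0]([#6])([#6])[#6] describes a trivalent nitrogen with no H, bonded to three carbons (a tertiary amine).
(A) has a primary amide (-C(=O)NH2) but the amide nitrogen has H2 and only one carbon neighbour.
(B) has an N-methylamino group (-NHCH3) but the nitrogen still has one H (H1), not H0.
(C) contains a dimethylamino group (-N(CH3)2), which satisfies every atom and bond constraint.
So the answer is (C).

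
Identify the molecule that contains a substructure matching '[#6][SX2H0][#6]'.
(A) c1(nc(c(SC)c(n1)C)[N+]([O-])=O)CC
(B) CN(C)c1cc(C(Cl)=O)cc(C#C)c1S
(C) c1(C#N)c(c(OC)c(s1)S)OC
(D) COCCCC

[#6][SX2H0][#6] describes an aliphatic sulfur bridging two carbons with no H on the sulfur (a thioether).
(A) contains a methylthio ether (-SCH3), which satisfies every atom and bond constraint.
(B) has a thiol (-SH) but the sulfur has H1, not H0 bridging two carbons.
(C) has a methoxy ether (-OCH3) but the bridging atom is O, not S.
(D) has a methoxy ether (-OCH3) but the bridging atom is O, not S.
So the answer is (A).

A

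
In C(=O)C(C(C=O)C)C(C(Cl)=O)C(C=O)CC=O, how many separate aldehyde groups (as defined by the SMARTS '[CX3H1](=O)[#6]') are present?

[CX3H1](=O)[#6] is the SMARTS for an aldehyde: an sp2 carbon with one H, double-bonded to O and single-bonded to carbon.
The molecule carries 4 separate instances of an aldehyde (-CHO) meeting every constraint; each maps to a distinct set of atoms, giving 4 matches.

4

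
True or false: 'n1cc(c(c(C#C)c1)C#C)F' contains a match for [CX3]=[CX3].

False

The pattern [CX3]=[CX3] describes a non-aromatic C=C double bond between two sp2 carbons — an alkene.
The closest candidate here is an ethynyl group (-C#CH), but the C-C bond is a triple bond, not a double bond. No other fragment satisfies the full query, so there is no match.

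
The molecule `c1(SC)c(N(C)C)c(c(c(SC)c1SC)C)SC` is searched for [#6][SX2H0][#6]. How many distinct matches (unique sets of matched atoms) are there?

4

[#6][SX2H0][#6] is the SMARTS for a thioether: an aliphatic sulfur bridging two carbons with no H on the sulfur.
The molecule carries 4 separate instances of a methylthio ether (-SCH3) meeting every constraint; each maps to a distinct set of atoms, giving 4 matches.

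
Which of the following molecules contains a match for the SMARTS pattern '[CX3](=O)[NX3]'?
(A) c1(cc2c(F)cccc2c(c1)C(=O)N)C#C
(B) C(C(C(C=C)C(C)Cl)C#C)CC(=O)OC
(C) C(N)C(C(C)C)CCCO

A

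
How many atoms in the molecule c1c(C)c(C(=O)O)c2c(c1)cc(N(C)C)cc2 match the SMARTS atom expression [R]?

10

The query [R] means: R matches any atom that is part of a ring.
Check the 17 heavy atoms by environment: 10× c (aromatic, in 6-ring) → match; 4× C (acyclic) → no; 2× O (acyclic) → no; 1× N (acyclic) → no.
That gives 10 matching atoms.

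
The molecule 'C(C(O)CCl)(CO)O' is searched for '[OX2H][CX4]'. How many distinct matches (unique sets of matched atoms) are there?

3

[OX2H][CX4] is the SMARTS for an aliphatic alcohol: a hydroxyl oxygen bound to an sp3 (X4) carbon.
The molecule carries 3 separate instances of a hydroxyl group (-OH) meeting every constraint; each maps to a distinct set of atoms, giving 3 matches.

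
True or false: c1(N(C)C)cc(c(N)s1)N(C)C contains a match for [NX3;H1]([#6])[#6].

False

The pattern [NX3;H1]([#6])[#6] describes a trivalent nitrogen with one H, bonded to two carbons — a secondary amine.
The closest candidate here is a primary amino group (-NH2), but the nitrogen has H2 and only one carbon neighbour. No other fragment satisfies the full query, so there is no match.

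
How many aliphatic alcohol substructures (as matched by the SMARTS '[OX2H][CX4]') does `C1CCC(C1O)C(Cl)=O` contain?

1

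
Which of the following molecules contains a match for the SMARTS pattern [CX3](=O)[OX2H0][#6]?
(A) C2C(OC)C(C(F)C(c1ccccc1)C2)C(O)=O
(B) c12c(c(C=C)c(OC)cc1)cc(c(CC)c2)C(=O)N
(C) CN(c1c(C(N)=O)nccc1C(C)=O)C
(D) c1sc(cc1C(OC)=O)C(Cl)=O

D

[CX3](=O)[OX2H0][#6] describes a carbonyl carbon bonded to an oxygen that is itself bonded to carbon (no H on that O) (an ester).
(A) has a methoxy ether (-OCH3) but the ether oxygen is not adjacent to a C=O carbon.
(B) has a methoxy ether (-OCH3) but the ether oxygen is not adjacent to a C=O carbon.
(C) has a primary amide (-C(=O)NH2) but the carbonyl is bonded to N, not to an O-C linkage.
(D) contains a methyl-ester group (-C(=O)OCH3), which satisfies every atom and bond constraint.
So the answer is (D).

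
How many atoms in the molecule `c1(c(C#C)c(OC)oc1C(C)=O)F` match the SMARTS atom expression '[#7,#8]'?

3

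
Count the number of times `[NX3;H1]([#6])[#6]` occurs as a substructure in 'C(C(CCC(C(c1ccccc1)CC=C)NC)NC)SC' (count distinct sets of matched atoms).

2

[NX3;H1]([#6])[#6] is the SMARTS for a secondary amine: a trivalent nitrogen with one H, bonded to two carbons.
The molecule carries 2 separate instances of an N-methylamino group (-NHCH3) meeting every constraint; each maps to a distinct set of atoms, giving 2 matches.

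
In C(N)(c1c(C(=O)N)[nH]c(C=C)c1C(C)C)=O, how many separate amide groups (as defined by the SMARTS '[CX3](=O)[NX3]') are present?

[CX3](=O)[NX3] is the SMARTS for an amide: a carbonyl carbon bonded to a trivalent nitrogen.
The molecule carries 2 separate instances of a primary amide (-C(=O)NH2) meeting every constraint; each maps to a distinct set of atoms, giving 2 matches.

2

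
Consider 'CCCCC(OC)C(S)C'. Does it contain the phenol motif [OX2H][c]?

No

The pattern [OX2H][c] describes a hydroxyl oxygen attached to an aromatic carbon — a phenol.
The closest candidate here is a methoxy ether (-OCH3), but the oxygen has H0, not H1. No other fragment satisfies the full query, so there is no match.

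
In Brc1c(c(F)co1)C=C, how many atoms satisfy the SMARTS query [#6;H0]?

Check the 9 heavy atoms by environment: 1× o (aromatic, H0) → no; 1× c (aromatic, H1) → no; 3× c (aromatic, H0) → match; 1× F (H0) → no; 1× C (H1) → no; 1× C (H2) → no; 1× Br (H0) → no.
That gives 3 matching atoms.

3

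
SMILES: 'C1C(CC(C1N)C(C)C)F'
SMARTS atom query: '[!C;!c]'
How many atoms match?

The query [!C;!c] means: neither aliphatic nor aromatic carbon — same as [!#6].
Check the 10 heavy atoms by environment: 8× C → no; 1× F → match; 1× N → match.
Summing the matching environments: 1 + 1 = 2 matching atoms.

2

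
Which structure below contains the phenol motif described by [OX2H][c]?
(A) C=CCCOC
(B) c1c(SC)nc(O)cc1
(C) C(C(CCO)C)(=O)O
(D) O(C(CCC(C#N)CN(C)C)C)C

[OX2H][c] describes a hydroxyl oxygen attached to an aromatic carbon (a phenol).
(A) has a methoxy ether (-OCH3) but the oxygen has H0, not H1.
(B) contains a hydroxyl group (-OH), which satisfies every atom and bond constraint.
(C) has a hydroxyl group (-OH) but the -OH is on an aliphatic carbon, not an aromatic c.
(D) has a methoxy ether (-OCH3) but the oxygen has H0, not H1.
So the answer is (B).

B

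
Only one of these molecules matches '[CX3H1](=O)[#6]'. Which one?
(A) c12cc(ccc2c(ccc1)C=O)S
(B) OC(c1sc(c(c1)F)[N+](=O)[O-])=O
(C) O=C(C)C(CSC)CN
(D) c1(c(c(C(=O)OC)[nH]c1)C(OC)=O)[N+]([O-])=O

[CX3H1](=O)[#6] describes an sp2 carbon with one H, double-bonded to O and single-bonded to carbon (an aldehyde).
(A) contains an aldehyde (-CHO), which satisfies every atom and bond constraint.
(B) has a carboxylic acid group (-C(=O)OH) but the carbonyl carbon has H0 and is bonded to O, not H1.
(C) has an acetyl/ketone group (-C(=O)CH3) but the carbonyl carbon has H0 (two carbon neighbours), not H1.
(D) has a methyl-ester group (-C(=O)OCH3) but the carbonyl carbon has H0, not H1.
So the answer is (A).

A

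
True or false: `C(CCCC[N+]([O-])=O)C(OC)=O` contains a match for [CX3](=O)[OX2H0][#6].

The pattern [CX3](=O)[OX2H0][#6] describes a carbonyl carbon bonded to an oxygen that is itself bonded to carbon (no H on that O) — an ester.
The molecule carries a methyl-ester group (-C(=O)OCH3), whose atoms satisfy every constraint of the query, so the pattern matches.

True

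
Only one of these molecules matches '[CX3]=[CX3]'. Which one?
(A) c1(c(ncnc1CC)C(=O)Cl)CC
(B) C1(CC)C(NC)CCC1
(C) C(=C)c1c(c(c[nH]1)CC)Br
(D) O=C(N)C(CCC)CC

[CX3]=[CX3] describes a non-aromatic C=C double bond between two sp2 carbons (an alkene).
(A) has an ethyl group (-CH2CH3) but its C-C bond is a single bond between CX4 carbons, not CX3=CX3.
(B) has an ethyl group (-CH2CH3) but its C-C bond is a single bond between CX4 carbons, not CX3=CX3.
(C) contains a vinyl group (-CH=CH2), which satisfies every atom and bond constraint.
(D) has an ethyl group (-CH2CH3) but its C-C bond is a single bond between CX4 carbons, not CX3=CX3.
So the answer is (C).

C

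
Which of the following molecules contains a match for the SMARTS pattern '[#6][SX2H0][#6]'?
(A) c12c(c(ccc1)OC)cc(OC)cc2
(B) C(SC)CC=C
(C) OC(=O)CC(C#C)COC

[#6][SX2H0][#6] describes an aliphatic sulfur bridging two carbons with no H on the sulfur (a thioether).
(A) has a methoxy ether (-OCH3) but the bridging atom is O, not S.
(B) contains a methylthio ether (-SCH3), which satisfies every atom and bond constraint.
(C) has a methoxy ether (-OCH3) but the bridging atom is O, not S.
So the answer is (B).

B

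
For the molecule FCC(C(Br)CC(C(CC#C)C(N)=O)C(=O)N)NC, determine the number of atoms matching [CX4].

8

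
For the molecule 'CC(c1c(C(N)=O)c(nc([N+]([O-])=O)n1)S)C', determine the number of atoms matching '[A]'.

10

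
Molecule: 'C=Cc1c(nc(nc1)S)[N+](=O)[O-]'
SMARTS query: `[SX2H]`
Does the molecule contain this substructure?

Yes

The pattern [SX2H] describes an aliphatic sulfur with two connections, one being H — a thiol.
The molecule carries a thiol (-SH), whose atoms satisfy every constraint of the query, so the pattern matches.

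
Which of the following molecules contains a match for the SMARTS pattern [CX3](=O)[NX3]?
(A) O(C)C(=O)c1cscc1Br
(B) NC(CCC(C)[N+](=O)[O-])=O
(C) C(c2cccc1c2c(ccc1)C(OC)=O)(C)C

B

[CX3](=O)[NX3] describes a carbonyl carbon bonded to a trivalent nitrogen (an amide).
(A) has a methyl-ester group (-C(=O)OCH3) but the carbonyl is bonded to O, not to an NX3 nitrogen.
(B) contains a primary amide (-C(=O)NH2), which satisfies every atom and bond constraint.
(C) has a methyl-ester group (-C(=O)OCH3) but the carbonyl is bonded to O, not to an NX3 nitrogen.
So the answer is (B).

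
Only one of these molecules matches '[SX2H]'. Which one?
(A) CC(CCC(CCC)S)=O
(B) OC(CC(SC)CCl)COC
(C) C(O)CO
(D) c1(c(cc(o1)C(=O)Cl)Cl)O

A

[SX2H] describes an aliphatic sulfur with two connections, one being H (a thiol).
(A) contains a thiol (-SH), which satisfies every atom and bond constraint.
(B) has a methylthio ether (-SCH3) but the sulfur has H0 (bonded to two carbons), not H1.
(C) has a hydroxyl group (-OH) but it is an -OH, not an -SH.
(D) has a hydroxyl group (-OH) but it is an -OH, not an -SH.
So the answer is (A).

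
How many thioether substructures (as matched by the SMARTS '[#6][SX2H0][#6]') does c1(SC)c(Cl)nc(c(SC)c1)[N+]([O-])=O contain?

2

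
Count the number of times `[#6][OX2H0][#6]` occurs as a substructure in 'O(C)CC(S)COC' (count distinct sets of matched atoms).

2

[#6][OX2H0][#6] is the SMARTS for an ether: an aliphatic oxygen bridging two carbons with no H on the oxygen.
The molecule carries 2 separate instances of a methoxy ether (-OCH3) meeting every constraint; each maps to a distinct set of atoms, giving 2 matches.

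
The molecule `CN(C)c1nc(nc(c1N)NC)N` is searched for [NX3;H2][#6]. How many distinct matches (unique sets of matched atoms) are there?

2

[NX3;H2][#6] is the SMARTS for a primary amine: a trivalent nitrogen with two H attached to carbon.
The molecule carries 2 separate instances of a primary amino group (-NH2) meeting every constraint; each maps to a distinct set of atoms, giving 2 matches.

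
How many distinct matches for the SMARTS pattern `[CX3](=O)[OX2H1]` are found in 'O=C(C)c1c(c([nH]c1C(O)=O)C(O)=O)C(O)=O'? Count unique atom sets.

3

[CX3](=O)[OX2H1] is the SMARTS for a carboxylic acid: an sp2 carbon double-bonded to O and single-bonded to an -OH oxygen.
The molecule carries 3 separate instances of a carboxylic acid group (-C(=O)OH) meeting every constraint; each maps to a distinct set of atoms, giving 3 matches.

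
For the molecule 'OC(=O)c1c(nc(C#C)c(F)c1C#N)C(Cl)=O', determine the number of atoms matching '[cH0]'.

5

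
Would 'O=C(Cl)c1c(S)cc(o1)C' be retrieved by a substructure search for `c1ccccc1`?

The pattern c1ccccc1 describes six aromatic carbons in a ring — a benzene ring.
The closest candidate here is a methyl group (-CH3), but no six-membered all-carbon aromatic ring is present. No other fragment satisfies the full query, so there is no match.

No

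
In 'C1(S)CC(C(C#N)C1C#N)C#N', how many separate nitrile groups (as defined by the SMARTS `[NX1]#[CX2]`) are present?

3

[NX1]#[CX2] is the SMARTS for a nitrile: a nitrogen triple-bonded to a two-connected carbon.
The molecule carries 3 separate instances of a nitrile (-C#N) meeting every constraint; each maps to a distinct set of atoms, giving 3 matches.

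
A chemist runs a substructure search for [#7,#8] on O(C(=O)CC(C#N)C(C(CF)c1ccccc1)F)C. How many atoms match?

3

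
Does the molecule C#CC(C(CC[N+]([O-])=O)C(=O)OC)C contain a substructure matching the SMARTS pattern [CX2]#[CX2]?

Yes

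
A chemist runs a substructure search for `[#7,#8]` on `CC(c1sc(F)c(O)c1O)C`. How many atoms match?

2

The query [#7,#8] means: nitrogen or oxygen (comma = OR).
Check the 11 heavy atoms by environment: 1× s (aromatic) → no; 4× c (aromatic) → no; 2× O → match; 1× F → no; 3× C → no.
That gives 2 matching atoms.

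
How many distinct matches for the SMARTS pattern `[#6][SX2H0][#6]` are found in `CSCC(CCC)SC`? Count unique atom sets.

2

[#6][SX2H0][#6] is the SMARTS for a thioether: an aliphatic sulfur bridging two carbons with no H on the sulfur.
The molecule carries 2 separate instances of a methylthio ether (-SCH3) meeting every constraint; each maps to a distinct set of atoms, giving 2 matches.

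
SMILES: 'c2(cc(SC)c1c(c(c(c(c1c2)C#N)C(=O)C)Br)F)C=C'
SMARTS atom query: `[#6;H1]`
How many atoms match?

The query [#6;H1] means: any carbon bearing exactly one hydrogen.
Check the 21 heavy atoms by environment: 8× c (aromatic, H0) → no; 2× c (aromatic, H1) → match; 1× F (H0) → no; 2× C (H0) → no; 1× N (H0) → no; 1× O (H0) → no; 2× C (H3) → no; 1× C (H1) → match; 1× C (H2) → no; 1× S (H0) → no; 1× Br (H0) → no.
Summing the matching environments: 2 + 1 = 3 matching atoms.

3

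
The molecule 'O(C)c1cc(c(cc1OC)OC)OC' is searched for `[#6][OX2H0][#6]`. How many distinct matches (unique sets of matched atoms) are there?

4

[#6][OX2H0][#6] is the SMARTS for an ether: an aliphatic oxygen bridging two carbons with no H on the oxygen.
The molecule carries 4 separate instances of a methoxy ether (-OCH3) meeting every constraint; each maps to a distinct set of atoms, giving 4 matches.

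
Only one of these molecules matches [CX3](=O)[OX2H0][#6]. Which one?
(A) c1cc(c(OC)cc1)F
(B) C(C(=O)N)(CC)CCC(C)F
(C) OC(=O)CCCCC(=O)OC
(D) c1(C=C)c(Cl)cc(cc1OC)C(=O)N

C

[CX3](=O)[OX2H0][#6] describes a carbonyl carbon bonded to an oxygen that is itself bonded to carbon (no H on that O) (an ester).
(A) has a methoxy ether (-OCH3) but the ether oxygen is not adjacent to a C=O carbon.
(B) has a primary amide (-C(=O)NH2) but the carbonyl is bonded to N, not to an O-C linkage.
(C) contains a methyl-ester group (-C(=O)OCH3), which satisfies every atom and bond constraint.
(D) has a primary amide (-C(=O)NH2) but the carbonyl is bonded to N, not to an O-C linkage.
So the answer is (C).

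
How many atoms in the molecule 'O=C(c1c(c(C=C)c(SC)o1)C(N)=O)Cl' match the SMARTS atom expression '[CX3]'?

Check the 15 heavy atoms by environment: 1× o (aromatic, X2) → no; 4× c (aromatic, X3) → no; 4× C (X3) → match; 2× O (X1) → no; 1× Cl (X1) → no; 1× S (X2) → no; 1× C (X4) → no; 1× N (X3) → no.
That gives 4 matching atoms.

4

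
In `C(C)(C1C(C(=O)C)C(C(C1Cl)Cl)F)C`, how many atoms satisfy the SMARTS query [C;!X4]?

1

The query [C;!X4] means: aliphatic carbon that does not have four total connections.
Check the 14 heavy atoms by environment: 9× C (X4) → no; 1× F (X1) → no; 2× Cl (X1) → no; 1× C (X3) → match; 1× O (X1) → no.
That gives 1 matching atom.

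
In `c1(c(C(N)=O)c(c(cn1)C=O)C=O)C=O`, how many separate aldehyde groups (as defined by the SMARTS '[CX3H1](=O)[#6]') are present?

[CX3H1](=O)[#6] is the SMARTS for an aldehyde: an sp2 carbon with one H, double-bonded to O and single-bonded to carbon.
The molecule carries 3 separate instances of an aldehyde (-CHO) meeting every constraint; each maps to a distinct set of atoms, giving 3 matches.

3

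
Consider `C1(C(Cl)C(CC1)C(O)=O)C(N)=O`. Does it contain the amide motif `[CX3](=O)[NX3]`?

Yes

The pattern [CX3](=O)[NX3] describes a carbonyl carbon bonded to a trivalent nitrogen — an amide.
The molecule carries a primary amide (-C(=O)NH2), whose atoms satisfy every constraint of the query, so the pattern matches.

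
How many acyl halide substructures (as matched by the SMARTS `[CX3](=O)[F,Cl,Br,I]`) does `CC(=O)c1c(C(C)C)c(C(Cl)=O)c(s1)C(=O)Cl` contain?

[CX3](=O)[F,Cl,Br,I] is the SMARTS for an acyl halide: a carbonyl carbon bonded to a halogen.
The molecule carries 2 separate instances of an acyl chloride (-C(=O)Cl) meeting every constraint; each maps to a distinct set of atoms, giving 2 matches.

2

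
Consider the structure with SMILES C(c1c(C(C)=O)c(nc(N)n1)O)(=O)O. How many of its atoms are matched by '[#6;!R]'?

3

Check the 14 heavy atoms by environment: 2× n (aromatic, in 6-ring) → no; 4× c (aromatic, in 6-ring) → no; 4× O (acyclic) → no; 3× C (acyclic) → match; 1× N (acyclic) → no.
That gives 3 matching atoms.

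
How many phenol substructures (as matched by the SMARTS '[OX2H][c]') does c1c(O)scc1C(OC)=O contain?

1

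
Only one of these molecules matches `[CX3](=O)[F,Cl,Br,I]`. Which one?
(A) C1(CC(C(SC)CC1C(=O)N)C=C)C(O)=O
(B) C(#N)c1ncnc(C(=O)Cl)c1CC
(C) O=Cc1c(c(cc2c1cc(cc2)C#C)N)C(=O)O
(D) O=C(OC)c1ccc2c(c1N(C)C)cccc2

B

[CX3](=O)[F,Cl,Br,I] describes a carbonyl carbon bonded to a halogen (an acyl halide).
(A) has a carboxylic acid group (-C(=O)OH) but the carbonyl is bonded to -OH, not to a halogen.
(B) contains an acyl chloride (-C(=O)Cl), which satisfies every atom and bond constraint.
(C) has a carboxylic acid group (-C(=O)OH) but the carbonyl is bonded to -OH, not to a halogen.
(D) has a methyl-ester group (-C(=O)OCH3) but the carbonyl is bonded to -O-C, not to a halogen.
So the answer is (B).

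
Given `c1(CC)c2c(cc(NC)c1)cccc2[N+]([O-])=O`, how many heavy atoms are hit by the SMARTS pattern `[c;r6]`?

10

The query [c;r6] means: aromatic carbon that belongs to a six-membered ring.
Check the 17 heavy atoms by environment: 10× c (aromatic, in 6-ring) → match; 1× N (acyclic) → no; 3× C (acyclic) → no; 1× N (charge +1, acyclic) → no; 1× O (charge -1, acyclic) → no; 1× O (acyclic) → no.
That gives 10 matching atoms.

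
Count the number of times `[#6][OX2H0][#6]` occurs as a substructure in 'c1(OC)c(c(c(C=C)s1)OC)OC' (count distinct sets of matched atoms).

[#6][OX2H0][#6] is the SMARTS for an ether: an aliphatic oxygen bridging two carbons with no H on the oxygen.
The molecule carries 3 separate instances of a methoxy ether (-OCH3) meeting every constraint; each maps to a distinct set of atoms, giving 3 matches.

3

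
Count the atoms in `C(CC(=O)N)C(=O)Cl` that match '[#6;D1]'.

Check the 8 heavy atoms by environment: 2× C (D2) → no; 2× C (D3) → no; 2× O (D1) → no; 1× N (D1) → no; 1× Cl (D1) → no.
No environment satisfies the query, so 0 matching atoms.

0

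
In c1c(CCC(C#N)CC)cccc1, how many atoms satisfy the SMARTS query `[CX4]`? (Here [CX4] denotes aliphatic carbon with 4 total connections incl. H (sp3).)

5

The query [CX4] means: C with X4: aliphatic carbon with exactly 4 total connections (bonds + H).
Check the 13 heavy atoms by environment: 5× C (X4) → match; 6× c (aromatic, X3) → no; 1× C (X2) → no; 1× N (X1) → no.
That gives 5 matching atoms.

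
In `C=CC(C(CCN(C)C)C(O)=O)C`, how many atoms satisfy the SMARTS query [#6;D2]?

Check the 13 heavy atoms by environment: 4× C (D1) → no; 3× C (D3) → no; 3× C (D2) → match; 2× O (D1) → no; 1× N (D3) → no.
That gives 3 matching atoms.

3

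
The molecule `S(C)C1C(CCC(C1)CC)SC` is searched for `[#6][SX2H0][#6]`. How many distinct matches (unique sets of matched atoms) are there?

[#6][SX2H0][#6] is the SMARTS for a thioether: an aliphatic sulfur bridging two carbons with no H on the sulfur.
The molecule carries 2 separate instances of a methylthio ether (-SCH3) meeting every constraint; each maps to a distinct set of atoms, giving 2 matches.

2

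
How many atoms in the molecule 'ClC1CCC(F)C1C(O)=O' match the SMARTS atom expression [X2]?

The query [X2] means: any atom with exactly two total connections (bonds + H).
Check the 10 heavy atoms by environment: 5× C (X4) → no; 1× C (X3) → no; 1× O (X1) → no; 1× O (X2) → match; 1× F (X1) → no; 1× Cl (X1) → no.
That gives 1 matching atom.

1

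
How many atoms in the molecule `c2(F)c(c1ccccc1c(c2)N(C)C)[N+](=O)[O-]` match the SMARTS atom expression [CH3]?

Check the 17 heavy atoms by environment: 5× c (aromatic, H0) → no; 5× c (aromatic, H1) → no; 1× N (H0) → no; 2× C (H3) → match; 1× F (H0) → no; 1× N (charge +1, H0) → no; 1× O (charge -1, H0) → no; 1× O (H0) → no.
That gives 2 matching atoms.

2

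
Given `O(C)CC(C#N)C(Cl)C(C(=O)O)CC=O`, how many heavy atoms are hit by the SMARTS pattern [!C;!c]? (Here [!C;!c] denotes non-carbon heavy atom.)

6

The query [!C;!c] means: neither aliphatic nor aromatic carbon — same as [!#6].
Check the 15 heavy atoms by environment: 9× C → no; 4× O → match; 1× N → match; 1× Cl → match.
Summing the matching environments: 4 + 1 + 1 = 6 matching atoms.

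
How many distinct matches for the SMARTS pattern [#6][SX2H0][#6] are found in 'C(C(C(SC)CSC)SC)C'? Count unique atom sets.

3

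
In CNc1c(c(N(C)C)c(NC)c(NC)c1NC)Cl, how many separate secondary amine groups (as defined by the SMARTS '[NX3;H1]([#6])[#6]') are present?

4

[NX3;H1]([#6])[#6] is the SMARTS for a secondary amine: a trivalent nitrogen with one H, bonded to two carbons.
The molecule carries 4 separate instances of an N-methylamino group (-NHCH3) meeting every constraint; each maps to a distinct set of atoms, giving 4 matches.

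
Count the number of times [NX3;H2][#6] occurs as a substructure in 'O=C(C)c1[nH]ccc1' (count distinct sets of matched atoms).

0

[NX3;H2][#6] is the SMARTS for a primary amine: a trivalent nitrogen with two H attached to carbon.
No fragment in the molecule satisfies every constraint, giving 0 matches.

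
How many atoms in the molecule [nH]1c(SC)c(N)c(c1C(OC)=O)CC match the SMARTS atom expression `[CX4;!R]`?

4

The query [CX4;!R] means: aliphatic carbon with four total connections, not in a ring.
Check the 14 heavy atoms by environment: 1× n (aromatic, X3, in 5-ring) → no; 4× c (aromatic, X3, in 5-ring) → no; 4× C (X4, acyclic) → match; 1× N (X3, acyclic) → no; 1× C (X3, acyclic) → no; 1× O (X1, acyclic) → no; 1× O (X2, acyclic) → no; 1× S (X2, acyclic) → no.
That gives 4 matching atoms.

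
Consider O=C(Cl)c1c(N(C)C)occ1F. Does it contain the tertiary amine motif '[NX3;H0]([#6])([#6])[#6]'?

Yes

The pattern [NX3;H0]([#6])([#6])[#6] describes a trivalent nitrogen with no H, bonded to three carbons — a tertiary amine.
The molecule carries a dimethylamino group (-N(CH3)2), whose atoms satisfy every constraint of the query, so the pattern matches.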